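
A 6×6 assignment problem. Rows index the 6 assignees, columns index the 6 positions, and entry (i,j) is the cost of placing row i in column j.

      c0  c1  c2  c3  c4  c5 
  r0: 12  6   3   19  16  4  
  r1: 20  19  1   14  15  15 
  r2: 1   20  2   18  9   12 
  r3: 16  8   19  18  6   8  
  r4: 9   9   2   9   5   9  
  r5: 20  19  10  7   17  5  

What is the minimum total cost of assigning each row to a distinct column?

optimal assignment: row0→col5 (cost 4), row1→col2 (cost 1), row2→col0 (cost 1), row3→col1 (cost 8), row4→col4 (cost 5), row5→col3 (cost 7)
total = 4 + 1 + 1 + 8 + 5 + 7 = 26

Minimum assignment cost: 26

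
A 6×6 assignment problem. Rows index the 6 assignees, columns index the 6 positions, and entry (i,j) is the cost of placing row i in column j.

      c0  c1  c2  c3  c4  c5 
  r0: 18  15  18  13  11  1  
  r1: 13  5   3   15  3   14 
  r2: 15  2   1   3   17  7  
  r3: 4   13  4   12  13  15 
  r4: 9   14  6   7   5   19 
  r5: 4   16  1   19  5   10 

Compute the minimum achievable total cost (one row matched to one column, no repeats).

Minimum assignment cost: 18

optimal assignment: row0→col5 (cost 1), row1→col4 (cost 3), row2→col1 (cost 2), row3→col0 (cost 4), row4→col3 (cost 7), row5→col2 (cost 1)
total = 1 + 3 + 2 + 4 + 7 + 1 = 18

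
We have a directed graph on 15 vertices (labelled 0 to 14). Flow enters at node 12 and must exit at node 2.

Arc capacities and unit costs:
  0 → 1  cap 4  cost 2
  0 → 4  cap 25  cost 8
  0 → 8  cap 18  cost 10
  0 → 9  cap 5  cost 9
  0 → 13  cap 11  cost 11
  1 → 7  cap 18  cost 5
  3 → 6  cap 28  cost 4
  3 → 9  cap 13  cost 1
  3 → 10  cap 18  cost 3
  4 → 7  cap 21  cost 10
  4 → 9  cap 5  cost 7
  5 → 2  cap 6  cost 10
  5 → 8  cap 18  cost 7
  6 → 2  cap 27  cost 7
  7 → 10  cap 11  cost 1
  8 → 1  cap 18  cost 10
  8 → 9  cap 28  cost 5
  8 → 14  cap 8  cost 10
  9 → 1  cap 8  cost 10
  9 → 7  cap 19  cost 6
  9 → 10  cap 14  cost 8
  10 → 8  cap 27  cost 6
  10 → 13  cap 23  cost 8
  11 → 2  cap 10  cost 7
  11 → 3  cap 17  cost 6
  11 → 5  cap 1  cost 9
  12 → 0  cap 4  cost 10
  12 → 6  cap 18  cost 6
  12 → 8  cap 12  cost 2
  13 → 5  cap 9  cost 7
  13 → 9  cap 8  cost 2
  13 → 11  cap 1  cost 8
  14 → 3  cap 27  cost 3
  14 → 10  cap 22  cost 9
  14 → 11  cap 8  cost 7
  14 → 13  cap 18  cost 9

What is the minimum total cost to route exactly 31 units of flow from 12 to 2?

shortest-cost path #1: 12→6→2 push 18 @ unit cost 13 (adds 234)
shortest-cost path #2: 12→8→14→3→6→2 push 8 @ unit cost 26 (adds 208)
shortest-cost path #3: 12→0→13→11→2 push 1 @ unit cost 36 (adds 36)
shortest-cost path #4: 12→0→13→5→2 push 3 @ unit cost 38 (adds 114)
shortest-cost path #5: 12→8→9→7→10→13→5→2 push 1 @ unit cost 39 (adds 39)
total cost = 631

Minimum cost for 31 units: 631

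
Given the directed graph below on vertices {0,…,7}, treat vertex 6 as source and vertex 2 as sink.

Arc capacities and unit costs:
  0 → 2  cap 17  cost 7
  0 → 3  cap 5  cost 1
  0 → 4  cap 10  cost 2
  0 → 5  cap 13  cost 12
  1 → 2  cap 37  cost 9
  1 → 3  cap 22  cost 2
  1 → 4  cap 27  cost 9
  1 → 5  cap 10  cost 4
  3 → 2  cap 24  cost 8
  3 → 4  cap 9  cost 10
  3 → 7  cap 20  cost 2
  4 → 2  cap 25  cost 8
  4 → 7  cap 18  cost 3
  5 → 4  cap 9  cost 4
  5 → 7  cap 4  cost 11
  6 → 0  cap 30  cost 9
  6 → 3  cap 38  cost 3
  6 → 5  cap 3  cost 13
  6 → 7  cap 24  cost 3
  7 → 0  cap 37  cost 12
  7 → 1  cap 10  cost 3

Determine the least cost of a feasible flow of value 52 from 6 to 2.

shortest-cost path #1: 6→3→2 push 24 @ unit cost 11 (adds 264)
shortest-cost path #2: 6→7→1→2 push 10 @ unit cost 15 (adds 150)
shortest-cost path #3: 6→0→2 push 17 @ unit cost 16 (adds 272)
shortest-cost path #4: 6→0→4→2 push 1 @ unit cost 19 (adds 19)
total cost = 705

Minimum cost for 52 units: 705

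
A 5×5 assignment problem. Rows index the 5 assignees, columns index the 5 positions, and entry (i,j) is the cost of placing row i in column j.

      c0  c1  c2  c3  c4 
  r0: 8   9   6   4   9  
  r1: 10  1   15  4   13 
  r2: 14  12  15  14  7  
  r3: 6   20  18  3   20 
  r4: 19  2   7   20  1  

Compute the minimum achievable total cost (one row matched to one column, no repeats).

one of 3 optimal assignments: row0→col2 (cost 6), row1→col1 (cost 1), row2→col0 (cost 14), row3→col3 (cost 3), row4→col4 (cost 1)
total = 6 + 1 + 14 + 3 + 1 = 25

Minimum assignment cost: 25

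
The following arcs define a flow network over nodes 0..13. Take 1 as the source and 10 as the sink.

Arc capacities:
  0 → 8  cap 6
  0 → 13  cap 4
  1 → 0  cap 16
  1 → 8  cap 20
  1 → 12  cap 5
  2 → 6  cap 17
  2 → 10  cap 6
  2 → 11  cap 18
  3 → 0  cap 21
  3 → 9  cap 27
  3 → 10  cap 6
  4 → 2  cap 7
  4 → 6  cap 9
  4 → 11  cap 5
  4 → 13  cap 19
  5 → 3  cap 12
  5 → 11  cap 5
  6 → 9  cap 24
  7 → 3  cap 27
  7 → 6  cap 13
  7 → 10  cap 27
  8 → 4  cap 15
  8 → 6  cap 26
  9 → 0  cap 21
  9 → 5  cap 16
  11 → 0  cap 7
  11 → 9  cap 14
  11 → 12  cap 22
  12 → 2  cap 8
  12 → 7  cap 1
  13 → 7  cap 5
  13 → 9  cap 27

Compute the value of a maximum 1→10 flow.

Maximum flow value: 18

augment #1: 1→12→2→10 bottleneck 5, total now 5
augment #2: 1→0→13→7→10 bottleneck 4, total now 9
augment #3: 1→8→4→2→10 bottleneck 1, total now 10
augment #4: 1→8→4→13→7→10 bottleneck 1, total now 11
augment #5: 1→8→4→2→12→7→10 bottleneck 1, total now 12
augment #6: 1→8→6→9→5→3→10 bottleneck 6, total now 18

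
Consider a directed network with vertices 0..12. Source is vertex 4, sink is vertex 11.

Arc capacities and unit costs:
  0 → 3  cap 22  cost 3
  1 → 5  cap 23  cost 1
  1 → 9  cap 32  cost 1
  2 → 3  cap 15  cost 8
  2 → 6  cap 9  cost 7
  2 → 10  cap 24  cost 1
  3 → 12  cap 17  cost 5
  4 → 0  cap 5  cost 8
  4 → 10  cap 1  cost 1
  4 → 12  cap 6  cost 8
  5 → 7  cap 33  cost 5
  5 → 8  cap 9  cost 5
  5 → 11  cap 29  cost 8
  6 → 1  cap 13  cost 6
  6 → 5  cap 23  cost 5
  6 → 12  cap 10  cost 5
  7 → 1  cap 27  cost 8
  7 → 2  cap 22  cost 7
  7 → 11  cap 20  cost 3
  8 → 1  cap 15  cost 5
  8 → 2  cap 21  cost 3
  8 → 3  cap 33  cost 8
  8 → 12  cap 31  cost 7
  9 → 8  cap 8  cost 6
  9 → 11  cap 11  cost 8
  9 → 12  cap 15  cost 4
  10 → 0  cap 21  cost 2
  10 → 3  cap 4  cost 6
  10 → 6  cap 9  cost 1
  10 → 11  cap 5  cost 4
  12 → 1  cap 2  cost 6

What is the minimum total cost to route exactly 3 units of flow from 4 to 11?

Minimum cost for 3 units: 51

shortest-cost path #1: 4→10→11 push 1 @ unit cost 5 (adds 5)
shortest-cost path #2: 4→12→1→5→11 push 2 @ unit cost 23 (adds 46)
total cost = 51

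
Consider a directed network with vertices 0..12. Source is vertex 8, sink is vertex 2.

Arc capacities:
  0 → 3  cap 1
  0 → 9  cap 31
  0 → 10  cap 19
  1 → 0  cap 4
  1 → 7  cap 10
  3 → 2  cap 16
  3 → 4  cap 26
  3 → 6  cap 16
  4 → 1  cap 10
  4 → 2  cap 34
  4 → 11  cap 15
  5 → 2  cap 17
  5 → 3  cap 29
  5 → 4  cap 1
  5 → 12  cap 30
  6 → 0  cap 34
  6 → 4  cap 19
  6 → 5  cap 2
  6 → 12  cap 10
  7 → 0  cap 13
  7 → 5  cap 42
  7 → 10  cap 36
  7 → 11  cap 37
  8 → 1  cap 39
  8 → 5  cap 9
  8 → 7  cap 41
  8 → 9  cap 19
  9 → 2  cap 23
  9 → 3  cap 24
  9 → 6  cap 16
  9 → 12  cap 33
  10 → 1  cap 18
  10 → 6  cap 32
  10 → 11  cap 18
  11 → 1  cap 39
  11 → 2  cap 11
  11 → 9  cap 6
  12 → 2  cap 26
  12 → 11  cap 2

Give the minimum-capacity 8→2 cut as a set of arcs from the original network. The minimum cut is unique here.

augment #1: 8→5→2 push 9
augment #2: 8→9→2 push 19
augment #3: 8→7→5→2 push 8
augment #4: 8→7→11→2 push 11
augment #5: 8→1→0→3→2 push 1
augment #6: 8→1→0→9→2 push 3
augment #7: 8→7→0→9→2 push 1
augment #8: 8→7→5→3→2 push 15
augment #9: 8→7→5→4→2 push 1
augment #10: 8→7→5→12→2 push 5
augment #11: 8→1→7→5→12→2 push 10
max flow = 83; residual-reachable set from 8 gives S-side
cut edges (S→T): {(1,0), (1,7), (8,5), (8,7), (8,9)} total cap 83

Min-cut arcs: {(1,0), (1,7), (8,5), (8,7), (8,9)} (total capacity 83)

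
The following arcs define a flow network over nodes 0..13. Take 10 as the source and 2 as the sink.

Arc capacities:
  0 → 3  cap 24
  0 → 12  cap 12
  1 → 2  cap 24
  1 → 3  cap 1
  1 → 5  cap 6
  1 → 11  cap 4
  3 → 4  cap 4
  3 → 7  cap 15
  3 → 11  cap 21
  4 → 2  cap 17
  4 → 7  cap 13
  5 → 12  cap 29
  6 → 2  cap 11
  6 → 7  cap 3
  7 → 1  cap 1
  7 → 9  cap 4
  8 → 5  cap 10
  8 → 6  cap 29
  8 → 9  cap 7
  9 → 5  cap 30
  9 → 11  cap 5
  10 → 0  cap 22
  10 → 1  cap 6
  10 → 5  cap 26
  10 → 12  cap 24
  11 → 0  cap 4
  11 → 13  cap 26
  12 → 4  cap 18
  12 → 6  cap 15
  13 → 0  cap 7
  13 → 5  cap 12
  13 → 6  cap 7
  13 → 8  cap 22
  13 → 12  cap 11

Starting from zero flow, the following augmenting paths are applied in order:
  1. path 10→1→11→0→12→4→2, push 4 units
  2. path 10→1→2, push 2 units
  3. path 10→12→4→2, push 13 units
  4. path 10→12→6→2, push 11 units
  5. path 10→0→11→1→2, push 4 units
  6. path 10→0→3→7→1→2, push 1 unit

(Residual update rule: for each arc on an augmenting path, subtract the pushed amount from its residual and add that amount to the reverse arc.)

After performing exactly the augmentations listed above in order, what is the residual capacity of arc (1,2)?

after path 1 (10→1→11→0→12→4→2, push 4): res(1,2)=24
after path 2 (10→1→2, push 2): res(1,2)=22
after path 3 (10→12→4→2, push 13): res(1,2)=22
after path 4 (10→12→6→2, push 11): res(1,2)=22
after path 5 (10→0→11→1→2, push 4): res(1,2)=18
after path 6 (10→0→3→7→1→2, push 1): res(1,2)=17

Residual capacity of (1,2): 17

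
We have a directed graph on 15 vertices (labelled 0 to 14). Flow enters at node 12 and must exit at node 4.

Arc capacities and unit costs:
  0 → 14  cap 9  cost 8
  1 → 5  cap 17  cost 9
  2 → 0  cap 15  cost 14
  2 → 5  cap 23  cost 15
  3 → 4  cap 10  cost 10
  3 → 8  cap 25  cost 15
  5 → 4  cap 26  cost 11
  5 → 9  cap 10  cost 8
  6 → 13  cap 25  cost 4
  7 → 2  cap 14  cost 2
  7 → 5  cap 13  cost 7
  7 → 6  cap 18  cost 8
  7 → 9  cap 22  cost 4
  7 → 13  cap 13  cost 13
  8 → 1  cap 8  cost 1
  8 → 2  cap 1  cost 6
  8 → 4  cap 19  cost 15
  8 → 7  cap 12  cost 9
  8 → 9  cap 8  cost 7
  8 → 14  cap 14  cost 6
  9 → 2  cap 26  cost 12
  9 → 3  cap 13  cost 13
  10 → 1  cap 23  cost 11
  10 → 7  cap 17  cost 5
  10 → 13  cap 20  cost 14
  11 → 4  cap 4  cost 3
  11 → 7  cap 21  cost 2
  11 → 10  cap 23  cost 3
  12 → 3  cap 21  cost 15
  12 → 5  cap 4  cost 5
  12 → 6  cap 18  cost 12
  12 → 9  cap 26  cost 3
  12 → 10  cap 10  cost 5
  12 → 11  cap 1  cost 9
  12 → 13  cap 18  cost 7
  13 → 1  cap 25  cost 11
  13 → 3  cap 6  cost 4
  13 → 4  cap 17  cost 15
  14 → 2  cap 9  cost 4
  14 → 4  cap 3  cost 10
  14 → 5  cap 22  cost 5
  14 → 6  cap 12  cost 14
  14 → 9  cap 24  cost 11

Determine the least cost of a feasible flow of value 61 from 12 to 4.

shortest-cost path #1: 12→11→4 push 1 @ unit cost 12 (adds 12)
shortest-cost path #2: 12→5→4 push 4 @ unit cost 16 (adds 64)
shortest-cost path #3: 12→13→3→4 push 6 @ unit cost 21 (adds 126)
shortest-cost path #4: 12→13→4 push 12 @ unit cost 22 (adds 264)
shortest-cost path #5: 12→3→4 push 4 @ unit cost 25 (adds 100)
shortest-cost path #6: 12→3→13→4 push 5 @ unit cost 26 (adds 130)
shortest-cost path #7: 12→10→7→5→4 push 10 @ unit cost 28 (adds 280)
shortest-cost path #8: 12→9→2→5→4 push 12 @ unit cost 41 (adds 492)
shortest-cost path #9: 12→3→8→4 push 7 @ unit cost 45 (adds 315)
total cost = 1783

Minimum cost for 61 units: 1783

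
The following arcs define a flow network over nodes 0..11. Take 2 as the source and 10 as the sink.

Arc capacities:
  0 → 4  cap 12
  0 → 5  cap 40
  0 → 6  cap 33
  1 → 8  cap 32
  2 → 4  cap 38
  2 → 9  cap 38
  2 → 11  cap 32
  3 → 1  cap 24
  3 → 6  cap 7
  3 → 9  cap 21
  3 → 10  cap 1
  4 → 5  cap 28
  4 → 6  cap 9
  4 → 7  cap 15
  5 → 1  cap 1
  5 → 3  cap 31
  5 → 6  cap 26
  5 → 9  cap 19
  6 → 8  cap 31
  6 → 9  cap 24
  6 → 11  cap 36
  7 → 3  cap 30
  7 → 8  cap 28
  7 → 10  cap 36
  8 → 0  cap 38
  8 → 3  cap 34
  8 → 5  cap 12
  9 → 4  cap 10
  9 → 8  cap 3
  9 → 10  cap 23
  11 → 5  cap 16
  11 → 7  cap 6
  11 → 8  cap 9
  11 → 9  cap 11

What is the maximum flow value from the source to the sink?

augment #1: 2→9→10 bottleneck 23, total now 23
augment #2: 2→4→7→10 bottleneck 15, total now 38
augment #3: 2→11→7→10 bottleneck 6, total now 44
augment #4: 2→4→5→3→10 bottleneck 1, total now 45

Maximum flow value: 45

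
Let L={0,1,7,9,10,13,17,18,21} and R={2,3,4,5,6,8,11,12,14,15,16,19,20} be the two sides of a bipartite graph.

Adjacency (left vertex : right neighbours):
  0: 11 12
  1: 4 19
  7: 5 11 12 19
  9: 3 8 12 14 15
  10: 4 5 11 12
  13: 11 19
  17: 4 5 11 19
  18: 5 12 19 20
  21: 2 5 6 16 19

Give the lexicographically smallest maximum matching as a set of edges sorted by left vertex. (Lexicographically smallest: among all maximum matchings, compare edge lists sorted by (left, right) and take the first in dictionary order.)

Lex-smallest maximum matching: {(0,11), (1,4), (7,5), (9,3), (10,12), (13,19), (18,20), (21,2)}

|M| = 8 (so the lex-smallest maximum matching has 8 edges)
process left vertices in ascending order; for each, take the smallest-labelled available neighbour that still permits 8 edges overall, or leave it unmatched if none does
lex-smallest matching: {0-11, 1-4, 7-5, 9-3, 10-12, 13-19, 18-20, 21-2}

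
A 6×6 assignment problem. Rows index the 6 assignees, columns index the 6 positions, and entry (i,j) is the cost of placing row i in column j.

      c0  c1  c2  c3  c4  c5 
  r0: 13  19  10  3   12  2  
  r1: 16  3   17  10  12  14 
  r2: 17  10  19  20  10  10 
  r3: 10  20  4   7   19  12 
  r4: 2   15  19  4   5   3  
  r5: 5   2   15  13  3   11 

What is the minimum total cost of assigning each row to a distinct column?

optimal assignment: row0→col3 (cost 3), row1→col1 (cost 3), row2→col5 (cost 10), row3→col2 (cost 4), row4→col0 (cost 2), row5→col4 (cost 3)
total = 3 + 3 + 10 + 4 + 2 + 3 = 25

Minimum assignment cost: 25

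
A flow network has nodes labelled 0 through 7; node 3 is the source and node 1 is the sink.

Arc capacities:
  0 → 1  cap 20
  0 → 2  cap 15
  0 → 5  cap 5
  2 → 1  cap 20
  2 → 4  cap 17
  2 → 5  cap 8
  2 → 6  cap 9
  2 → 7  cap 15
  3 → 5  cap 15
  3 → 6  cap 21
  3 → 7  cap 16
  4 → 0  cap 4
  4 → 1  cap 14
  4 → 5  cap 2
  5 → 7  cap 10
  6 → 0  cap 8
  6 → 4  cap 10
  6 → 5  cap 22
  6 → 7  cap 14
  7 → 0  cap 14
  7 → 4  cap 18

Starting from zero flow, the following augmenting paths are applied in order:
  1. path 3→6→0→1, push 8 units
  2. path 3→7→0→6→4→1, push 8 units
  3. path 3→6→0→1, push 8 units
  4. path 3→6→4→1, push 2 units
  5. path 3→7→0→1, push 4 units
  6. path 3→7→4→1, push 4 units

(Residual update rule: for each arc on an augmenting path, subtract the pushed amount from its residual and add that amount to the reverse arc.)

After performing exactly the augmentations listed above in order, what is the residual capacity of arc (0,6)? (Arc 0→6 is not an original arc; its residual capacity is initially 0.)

after path 1 (3→6→0→1, push 8): res(0,6)=8
after path 2 (3→7→0→6→4→1, push 8): res(0,6)=0
after path 3 (3→6→0→1, push 8): res(0,6)=8
after path 4 (3→6→4→1, push 2): res(0,6)=8
after path 5 (3→7→0→1, push 4): res(0,6)=8
after path 6 (3→7→4→1, push 4): res(0,6)=8

Residual capacity of (0,6): 8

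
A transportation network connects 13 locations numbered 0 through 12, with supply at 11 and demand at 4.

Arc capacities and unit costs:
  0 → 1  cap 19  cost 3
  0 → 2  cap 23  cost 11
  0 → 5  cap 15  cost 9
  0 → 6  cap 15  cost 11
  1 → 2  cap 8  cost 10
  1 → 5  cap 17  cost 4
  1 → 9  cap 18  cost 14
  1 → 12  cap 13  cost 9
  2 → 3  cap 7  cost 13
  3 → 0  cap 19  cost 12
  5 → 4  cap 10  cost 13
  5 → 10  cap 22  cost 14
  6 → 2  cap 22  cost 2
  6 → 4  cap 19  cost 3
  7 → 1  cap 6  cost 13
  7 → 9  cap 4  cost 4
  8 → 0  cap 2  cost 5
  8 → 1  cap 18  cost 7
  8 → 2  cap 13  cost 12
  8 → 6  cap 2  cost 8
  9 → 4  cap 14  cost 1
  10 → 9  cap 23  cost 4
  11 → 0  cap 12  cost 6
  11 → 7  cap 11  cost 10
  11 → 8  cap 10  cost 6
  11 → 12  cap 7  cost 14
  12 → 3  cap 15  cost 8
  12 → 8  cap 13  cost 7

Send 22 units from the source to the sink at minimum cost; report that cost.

shortest-cost path #1: 11→7→9→4 push 4 @ unit cost 15 (adds 60)
shortest-cost path #2: 11→8→6→4 push 2 @ unit cost 17 (adds 34)
shortest-cost path #3: 11→0→6→4 push 12 @ unit cost 20 (adds 240)
shortest-cost path #4: 11→8→0→6→4 push 2 @ unit cost 25 (adds 50)
shortest-cost path #5: 11→8→1→9→4 push 2 @ unit cost 28 (adds 56)
total cost = 440

Minimum cost for 22 units: 440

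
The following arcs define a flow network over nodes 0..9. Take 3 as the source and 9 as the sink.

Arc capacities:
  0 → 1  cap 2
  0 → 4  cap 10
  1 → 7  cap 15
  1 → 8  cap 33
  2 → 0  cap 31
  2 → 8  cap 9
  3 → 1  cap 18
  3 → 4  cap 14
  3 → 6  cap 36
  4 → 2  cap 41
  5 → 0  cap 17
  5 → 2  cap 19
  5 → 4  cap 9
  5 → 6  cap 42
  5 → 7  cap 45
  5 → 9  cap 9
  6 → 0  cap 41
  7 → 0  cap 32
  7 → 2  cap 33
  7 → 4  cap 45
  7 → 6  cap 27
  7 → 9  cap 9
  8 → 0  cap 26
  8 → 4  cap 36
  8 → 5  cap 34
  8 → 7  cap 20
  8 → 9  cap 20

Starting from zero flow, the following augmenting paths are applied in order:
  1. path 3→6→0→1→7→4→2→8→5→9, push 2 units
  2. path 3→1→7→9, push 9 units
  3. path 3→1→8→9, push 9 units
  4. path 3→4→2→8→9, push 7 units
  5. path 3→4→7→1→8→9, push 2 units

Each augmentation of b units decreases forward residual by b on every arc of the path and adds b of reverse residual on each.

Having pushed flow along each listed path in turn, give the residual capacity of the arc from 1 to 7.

after path 1 (3→6→0→1→7→4→2→8→5→9, push 2): res(1,7)=13
after path 2 (3→1→7→9, push 9): res(1,7)=4
after path 3 (3→1→8→9, push 9): res(1,7)=4
after path 4 (3→4→2→8→9, push 7): res(1,7)=4
after path 5 (3→4→7→1→8→9, push 2): res(1,7)=6

Residual capacity of (1,7): 6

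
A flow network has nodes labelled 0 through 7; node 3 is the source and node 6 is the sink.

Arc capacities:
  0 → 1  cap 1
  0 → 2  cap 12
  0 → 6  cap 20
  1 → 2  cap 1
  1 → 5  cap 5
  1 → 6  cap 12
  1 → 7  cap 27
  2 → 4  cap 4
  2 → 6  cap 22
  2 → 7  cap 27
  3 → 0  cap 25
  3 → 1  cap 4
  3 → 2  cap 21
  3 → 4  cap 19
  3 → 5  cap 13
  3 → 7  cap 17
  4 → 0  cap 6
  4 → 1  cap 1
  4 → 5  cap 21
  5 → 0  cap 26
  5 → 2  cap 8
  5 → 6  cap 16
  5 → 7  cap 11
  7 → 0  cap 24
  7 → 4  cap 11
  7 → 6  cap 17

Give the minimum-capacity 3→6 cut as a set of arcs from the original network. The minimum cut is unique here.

augment #1: 3→0→6 push 20
augment #2: 3→1→6 push 4
augment #3: 3→2→6 push 21
augment #4: 3→5→6 push 13
augment #5: 3→7→6 push 17
augment #6: 3→0→1→6 push 1
augment #7: 3→0→2→6 push 1
augment #8: 3→4→1→6 push 1
augment #9: 3→4→5→6 push 3
max flow = 81; residual-reachable set from 3 gives S-side
cut edges (S→T): {(0,1), (0,6), (2,6), (3,1), (4,1), (5,6), (7,6)} total cap 81

Min-cut arcs: {(0,1), (0,6), (2,6), (3,1), (4,1), (5,6), (7,6)} (total capacity 81)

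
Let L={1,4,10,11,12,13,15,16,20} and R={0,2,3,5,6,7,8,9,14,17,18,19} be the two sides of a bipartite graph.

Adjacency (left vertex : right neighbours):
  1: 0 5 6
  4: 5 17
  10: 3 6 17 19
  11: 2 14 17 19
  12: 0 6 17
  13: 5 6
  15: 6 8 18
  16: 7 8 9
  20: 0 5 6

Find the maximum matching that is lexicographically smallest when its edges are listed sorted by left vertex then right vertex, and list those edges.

|M| = 8 (so the lex-smallest maximum matching has 8 edges)
process left vertices in ascending order; for each, take the smallest-labelled available neighbour that still permits 8 edges overall, or leave it unmatched if none does
lex-smallest matching: {1-0, 4-5, 10-3, 11-2, 12-17, 13-6, 15-8, 16-7}

Lex-smallest maximum matching: {(1,0), (4,5), (10,3), (11,2), (12,17), (13,6), (15,8), (16,7)}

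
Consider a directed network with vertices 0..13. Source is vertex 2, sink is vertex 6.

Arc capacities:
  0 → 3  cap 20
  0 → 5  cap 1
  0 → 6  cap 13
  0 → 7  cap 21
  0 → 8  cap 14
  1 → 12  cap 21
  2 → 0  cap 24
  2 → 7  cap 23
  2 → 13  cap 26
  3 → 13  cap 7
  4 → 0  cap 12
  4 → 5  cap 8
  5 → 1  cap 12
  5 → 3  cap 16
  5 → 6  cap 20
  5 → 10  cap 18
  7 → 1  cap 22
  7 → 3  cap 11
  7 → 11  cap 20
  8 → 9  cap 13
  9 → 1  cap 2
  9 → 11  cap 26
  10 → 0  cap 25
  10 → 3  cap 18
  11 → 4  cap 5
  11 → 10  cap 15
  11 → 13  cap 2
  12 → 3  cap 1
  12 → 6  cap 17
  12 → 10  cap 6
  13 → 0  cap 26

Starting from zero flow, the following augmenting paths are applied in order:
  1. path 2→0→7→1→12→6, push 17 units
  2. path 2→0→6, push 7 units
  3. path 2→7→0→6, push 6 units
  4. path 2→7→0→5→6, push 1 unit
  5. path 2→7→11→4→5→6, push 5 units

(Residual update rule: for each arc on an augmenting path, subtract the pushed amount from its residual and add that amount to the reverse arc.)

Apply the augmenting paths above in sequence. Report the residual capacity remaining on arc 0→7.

Residual capacity of (0,7): 11

after path 1 (2→0→7→1→12→6, push 17): res(0,7)=4
after path 2 (2→0→6, push 7): res(0,7)=4
after path 3 (2→7→0→6, push 6): res(0,7)=10
after path 4 (2→7→0→5→6, push 1): res(0,7)=11
after path 5 (2→7→11→4→5→6, push 5): res(0,7)=11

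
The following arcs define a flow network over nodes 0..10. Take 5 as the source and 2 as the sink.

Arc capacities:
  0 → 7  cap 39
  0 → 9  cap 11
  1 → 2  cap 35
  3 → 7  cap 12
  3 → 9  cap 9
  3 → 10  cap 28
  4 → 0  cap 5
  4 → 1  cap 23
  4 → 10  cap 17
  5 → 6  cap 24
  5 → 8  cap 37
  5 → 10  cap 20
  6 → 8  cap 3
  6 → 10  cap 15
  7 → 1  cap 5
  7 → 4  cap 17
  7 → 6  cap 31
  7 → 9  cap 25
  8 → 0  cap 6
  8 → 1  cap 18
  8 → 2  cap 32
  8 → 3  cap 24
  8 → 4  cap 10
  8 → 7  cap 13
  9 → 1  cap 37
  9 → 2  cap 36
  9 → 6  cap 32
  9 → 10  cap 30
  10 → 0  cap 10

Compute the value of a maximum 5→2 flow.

augment #1: 5→8→2 bottleneck 32, total now 32
augment #2: 5→8→1→2 bottleneck 5, total now 37
augment #3: 5→6→8→1→2 bottleneck 3, total now 40
augment #4: 5→10→0→9→2 bottleneck 10, total now 50

Maximum flow value: 50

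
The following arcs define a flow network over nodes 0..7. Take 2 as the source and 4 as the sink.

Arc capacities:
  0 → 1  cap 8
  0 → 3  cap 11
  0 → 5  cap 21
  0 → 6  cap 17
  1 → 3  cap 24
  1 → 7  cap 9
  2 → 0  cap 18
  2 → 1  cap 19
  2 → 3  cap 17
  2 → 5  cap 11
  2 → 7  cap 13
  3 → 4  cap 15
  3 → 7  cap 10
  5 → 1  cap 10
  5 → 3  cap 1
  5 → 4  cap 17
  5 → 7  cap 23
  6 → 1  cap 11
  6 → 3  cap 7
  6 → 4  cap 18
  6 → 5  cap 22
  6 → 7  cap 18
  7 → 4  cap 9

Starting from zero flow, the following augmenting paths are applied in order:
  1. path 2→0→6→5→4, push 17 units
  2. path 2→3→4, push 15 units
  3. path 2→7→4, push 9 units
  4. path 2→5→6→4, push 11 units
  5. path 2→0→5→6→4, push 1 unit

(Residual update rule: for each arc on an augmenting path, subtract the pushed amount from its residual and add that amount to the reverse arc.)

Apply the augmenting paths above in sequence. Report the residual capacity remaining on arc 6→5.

Residual capacity of (6,5): 17

after path 1 (2→0→6→5→4, push 17): res(6,5)=5
after path 2 (2→3→4, push 15): res(6,5)=5
after path 3 (2→7→4, push 9): res(6,5)=5
after path 4 (2→5→6→4, push 11): res(6,5)=16
after path 5 (2→0→5→6→4, push 1): res(6,5)=17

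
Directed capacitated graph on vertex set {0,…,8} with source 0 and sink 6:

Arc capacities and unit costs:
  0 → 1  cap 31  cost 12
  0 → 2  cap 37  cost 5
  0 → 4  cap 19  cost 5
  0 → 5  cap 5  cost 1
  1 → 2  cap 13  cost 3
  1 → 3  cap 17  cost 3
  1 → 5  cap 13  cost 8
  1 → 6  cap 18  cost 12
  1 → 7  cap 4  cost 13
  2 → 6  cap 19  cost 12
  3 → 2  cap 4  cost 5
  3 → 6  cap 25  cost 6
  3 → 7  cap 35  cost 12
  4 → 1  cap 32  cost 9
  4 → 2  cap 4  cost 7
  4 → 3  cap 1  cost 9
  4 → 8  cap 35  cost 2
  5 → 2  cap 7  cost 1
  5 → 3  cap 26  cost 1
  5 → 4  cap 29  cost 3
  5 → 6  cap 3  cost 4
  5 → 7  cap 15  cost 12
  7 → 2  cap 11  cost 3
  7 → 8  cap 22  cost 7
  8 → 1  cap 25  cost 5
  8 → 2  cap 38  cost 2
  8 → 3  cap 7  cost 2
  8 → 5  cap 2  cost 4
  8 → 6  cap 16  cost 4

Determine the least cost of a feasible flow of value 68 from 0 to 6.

shortest-cost path #1: 0→5→6 push 3 @ unit cost 5 (adds 15)
shortest-cost path #2: 0→5→3→6 push 2 @ unit cost 8 (adds 16)
shortest-cost path #3: 0→4→8→6 push 16 @ unit cost 11 (adds 176)
shortest-cost path #4: 0→4→8→3→6 push 3 @ unit cost 15 (adds 45)
shortest-cost path #5: 0→2→6 push 19 @ unit cost 17 (adds 323)
shortest-cost path #6: 0→1→3→6 push 17 @ unit cost 21 (adds 357)
shortest-cost path #7: 0→1→6 push 8 @ unit cost 24 (adds 192)
total cost = 1124

Minimum cost for 68 units: 1124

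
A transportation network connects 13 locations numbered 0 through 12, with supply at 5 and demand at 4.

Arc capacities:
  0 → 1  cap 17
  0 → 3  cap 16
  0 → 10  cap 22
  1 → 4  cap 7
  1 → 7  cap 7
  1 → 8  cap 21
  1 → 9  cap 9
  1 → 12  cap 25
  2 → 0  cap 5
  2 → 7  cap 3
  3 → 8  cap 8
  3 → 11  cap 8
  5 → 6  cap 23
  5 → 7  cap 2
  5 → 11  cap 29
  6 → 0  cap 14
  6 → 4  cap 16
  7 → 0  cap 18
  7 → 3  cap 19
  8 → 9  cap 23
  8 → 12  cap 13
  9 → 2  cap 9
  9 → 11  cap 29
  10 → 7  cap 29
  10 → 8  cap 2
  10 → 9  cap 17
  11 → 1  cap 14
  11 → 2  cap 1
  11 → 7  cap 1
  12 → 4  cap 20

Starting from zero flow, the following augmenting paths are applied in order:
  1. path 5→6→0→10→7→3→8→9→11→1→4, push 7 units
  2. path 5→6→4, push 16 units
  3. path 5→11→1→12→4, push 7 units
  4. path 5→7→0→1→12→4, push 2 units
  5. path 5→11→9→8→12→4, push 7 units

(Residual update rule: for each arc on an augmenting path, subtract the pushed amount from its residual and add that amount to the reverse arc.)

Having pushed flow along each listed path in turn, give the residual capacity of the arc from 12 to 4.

Residual capacity of (12,4): 4

after path 1 (5→6→0→10→7→3→8→9→11→1→4, push 7): res(12,4)=20
after path 2 (5→6→4, push 16): res(12,4)=20
after path 3 (5→11→1→12→4, push 7): res(12,4)=13
after path 4 (5→7→0→1→12→4, push 2): res(12,4)=11
after path 5 (5→11→9→8→12→4, push 7): res(12,4)=4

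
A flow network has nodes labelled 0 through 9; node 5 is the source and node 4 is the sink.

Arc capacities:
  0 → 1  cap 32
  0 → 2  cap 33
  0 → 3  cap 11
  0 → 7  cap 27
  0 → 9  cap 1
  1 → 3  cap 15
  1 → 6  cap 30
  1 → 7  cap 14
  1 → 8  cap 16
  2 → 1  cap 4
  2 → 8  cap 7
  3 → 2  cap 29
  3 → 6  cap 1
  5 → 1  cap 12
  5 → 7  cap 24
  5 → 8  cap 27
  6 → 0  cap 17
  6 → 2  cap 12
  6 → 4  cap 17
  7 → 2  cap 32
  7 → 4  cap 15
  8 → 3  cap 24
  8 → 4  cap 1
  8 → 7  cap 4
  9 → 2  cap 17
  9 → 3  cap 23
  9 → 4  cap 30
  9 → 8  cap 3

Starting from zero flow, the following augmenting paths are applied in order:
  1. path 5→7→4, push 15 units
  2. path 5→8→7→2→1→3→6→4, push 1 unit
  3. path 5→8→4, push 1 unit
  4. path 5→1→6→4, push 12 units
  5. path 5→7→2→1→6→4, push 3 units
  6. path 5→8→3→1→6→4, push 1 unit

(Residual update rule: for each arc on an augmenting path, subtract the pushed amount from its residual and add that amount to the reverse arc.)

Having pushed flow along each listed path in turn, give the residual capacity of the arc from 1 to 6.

Residual capacity of (1,6): 14

after path 1 (5→7→4, push 15): res(1,6)=30
after path 2 (5→8→7→2→1→3→6→4, push 1): res(1,6)=30
after path 3 (5→8→4, push 1): res(1,6)=30
after path 4 (5→1→6→4, push 12): res(1,6)=18
after path 5 (5→7→2→1→6→4, push 3): res(1,6)=15
after path 6 (5→8→3→1→6→4, push 1): res(1,6)=14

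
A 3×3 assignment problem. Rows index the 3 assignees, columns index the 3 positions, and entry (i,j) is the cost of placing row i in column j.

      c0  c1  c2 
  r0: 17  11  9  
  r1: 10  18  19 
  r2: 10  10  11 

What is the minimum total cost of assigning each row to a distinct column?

Minimum assignment cost: 29

optimal assignment: row0→col2 (cost 9), row1→col0 (cost 10), row2→col1 (cost 10)
total = 9 + 10 + 10 = 29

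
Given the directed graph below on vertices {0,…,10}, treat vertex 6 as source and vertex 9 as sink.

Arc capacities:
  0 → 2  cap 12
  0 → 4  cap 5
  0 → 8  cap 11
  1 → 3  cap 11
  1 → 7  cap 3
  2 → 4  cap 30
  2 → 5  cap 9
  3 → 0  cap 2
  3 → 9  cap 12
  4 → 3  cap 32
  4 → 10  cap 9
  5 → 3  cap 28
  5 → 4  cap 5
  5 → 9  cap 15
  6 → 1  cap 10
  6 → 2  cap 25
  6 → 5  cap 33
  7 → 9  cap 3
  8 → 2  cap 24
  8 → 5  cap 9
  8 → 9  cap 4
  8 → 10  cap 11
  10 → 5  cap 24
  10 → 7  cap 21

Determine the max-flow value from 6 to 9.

Maximum flow value: 32

augment #1: 6→5→9 bottleneck 15, total now 15
augment #2: 6→1→3→9 bottleneck 10, total now 25
augment #3: 6→5→3→9 bottleneck 2, total now 27
augment #4: 6→2→4→10→7→9 bottleneck 3, total now 30
augment #5: 6→5→3→0→8→9 bottleneck 2, total now 32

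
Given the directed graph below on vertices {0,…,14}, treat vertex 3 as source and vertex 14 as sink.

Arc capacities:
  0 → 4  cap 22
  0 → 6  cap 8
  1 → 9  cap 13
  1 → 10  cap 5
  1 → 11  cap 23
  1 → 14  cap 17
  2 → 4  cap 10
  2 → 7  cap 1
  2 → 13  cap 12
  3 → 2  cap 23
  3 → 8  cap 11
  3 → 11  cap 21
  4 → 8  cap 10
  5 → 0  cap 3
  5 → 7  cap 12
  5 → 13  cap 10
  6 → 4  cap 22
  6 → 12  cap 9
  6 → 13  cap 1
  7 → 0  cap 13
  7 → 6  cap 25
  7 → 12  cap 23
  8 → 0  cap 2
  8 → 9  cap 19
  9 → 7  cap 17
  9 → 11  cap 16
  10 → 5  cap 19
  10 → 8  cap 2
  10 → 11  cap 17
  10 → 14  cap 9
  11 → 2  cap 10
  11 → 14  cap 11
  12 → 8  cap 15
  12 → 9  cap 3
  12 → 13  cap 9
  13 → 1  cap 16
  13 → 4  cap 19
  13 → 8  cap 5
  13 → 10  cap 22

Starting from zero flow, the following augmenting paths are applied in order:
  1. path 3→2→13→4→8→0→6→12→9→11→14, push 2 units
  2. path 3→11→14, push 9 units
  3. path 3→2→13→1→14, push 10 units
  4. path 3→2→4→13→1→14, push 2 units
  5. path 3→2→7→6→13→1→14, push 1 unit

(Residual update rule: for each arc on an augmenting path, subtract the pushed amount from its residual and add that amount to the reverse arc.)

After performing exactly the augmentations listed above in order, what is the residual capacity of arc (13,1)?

Residual capacity of (13,1): 3

after path 1 (3→2→13→4→8→0→6→12→9→11→14, push 2): res(13,1)=16
after path 2 (3→11→14, push 9): res(13,1)=16
after path 3 (3→2→13→1→14, push 10): res(13,1)=6
after path 4 (3→2→4→13→1→14, push 2): res(13,1)=4
after path 5 (3→2→7→6→13→1→14, push 1): res(13,1)=3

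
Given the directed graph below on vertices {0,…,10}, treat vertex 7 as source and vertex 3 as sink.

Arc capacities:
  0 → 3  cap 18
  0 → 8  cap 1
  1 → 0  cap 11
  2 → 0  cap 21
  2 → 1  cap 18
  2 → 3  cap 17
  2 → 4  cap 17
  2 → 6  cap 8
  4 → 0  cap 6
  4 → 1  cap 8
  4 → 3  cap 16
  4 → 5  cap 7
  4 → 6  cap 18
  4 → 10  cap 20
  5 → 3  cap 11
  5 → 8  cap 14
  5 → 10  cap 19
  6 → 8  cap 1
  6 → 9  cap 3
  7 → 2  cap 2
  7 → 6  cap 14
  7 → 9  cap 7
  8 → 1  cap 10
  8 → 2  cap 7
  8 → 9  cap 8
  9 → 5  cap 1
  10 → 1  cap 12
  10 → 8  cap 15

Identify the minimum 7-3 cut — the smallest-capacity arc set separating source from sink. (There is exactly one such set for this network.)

augment #1: 7→2→3 push 2
augment #2: 7→9→5→3 push 1
augment #3: 7→6→8→2→3 push 1
max flow = 4; residual-reachable set from 7 gives S-side
cut edges (S→T): {(6,8), (7,2), (9,5)} total cap 4

Min-cut arcs: {(6,8), (7,2), (9,5)} (total capacity 4)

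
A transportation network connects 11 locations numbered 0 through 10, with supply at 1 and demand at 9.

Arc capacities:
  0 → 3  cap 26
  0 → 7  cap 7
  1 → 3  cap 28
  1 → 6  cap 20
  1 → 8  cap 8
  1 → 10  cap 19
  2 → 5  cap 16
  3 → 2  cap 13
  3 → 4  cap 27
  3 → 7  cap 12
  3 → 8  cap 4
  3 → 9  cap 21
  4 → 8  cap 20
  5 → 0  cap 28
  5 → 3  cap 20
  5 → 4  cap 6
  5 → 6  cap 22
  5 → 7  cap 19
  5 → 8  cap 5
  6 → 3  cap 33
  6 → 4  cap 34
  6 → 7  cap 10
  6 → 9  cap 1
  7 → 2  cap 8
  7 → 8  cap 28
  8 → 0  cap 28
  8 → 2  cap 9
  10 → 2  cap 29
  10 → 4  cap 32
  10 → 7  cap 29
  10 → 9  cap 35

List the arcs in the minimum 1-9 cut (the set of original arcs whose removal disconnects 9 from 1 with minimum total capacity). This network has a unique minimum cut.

augment #1: 1→3→9 push 21
augment #2: 1→6→9 push 1
augment #3: 1→10→9 push 19
max flow = 41; residual-reachable set from 1 gives S-side
cut edges (S→T): {(1,10), (3,9), (6,9)} total cap 41

Min-cut arcs: {(1,10), (3,9), (6,9)} (total capacity 41)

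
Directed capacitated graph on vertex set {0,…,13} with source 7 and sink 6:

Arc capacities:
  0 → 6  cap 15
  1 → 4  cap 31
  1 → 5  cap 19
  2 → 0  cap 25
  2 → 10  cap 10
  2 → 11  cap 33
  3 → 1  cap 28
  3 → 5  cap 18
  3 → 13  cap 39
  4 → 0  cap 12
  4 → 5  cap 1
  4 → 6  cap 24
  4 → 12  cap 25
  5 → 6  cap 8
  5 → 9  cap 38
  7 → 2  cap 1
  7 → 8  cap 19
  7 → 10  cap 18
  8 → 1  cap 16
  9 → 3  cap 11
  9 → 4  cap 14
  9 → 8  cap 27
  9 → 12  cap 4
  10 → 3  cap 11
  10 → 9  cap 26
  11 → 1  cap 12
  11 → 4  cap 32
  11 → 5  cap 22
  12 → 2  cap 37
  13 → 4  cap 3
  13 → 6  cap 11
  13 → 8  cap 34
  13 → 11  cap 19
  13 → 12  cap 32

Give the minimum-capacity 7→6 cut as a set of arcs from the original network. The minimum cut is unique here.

augment #1: 7→2→0→6 push 1
augment #2: 7→8→1→4→6 push 16
augment #3: 7→10→3→5→6 push 8
augment #4: 7→10→3→13→6 push 3
augment #5: 7→10→9→4→6 push 7
max flow = 35; residual-reachable set from 7 gives S-side
cut edges (S→T): {(7,2), (7,10), (8,1)} total cap 35

Min-cut arcs: {(7,2), (7,10), (8,1)} (total capacity 35)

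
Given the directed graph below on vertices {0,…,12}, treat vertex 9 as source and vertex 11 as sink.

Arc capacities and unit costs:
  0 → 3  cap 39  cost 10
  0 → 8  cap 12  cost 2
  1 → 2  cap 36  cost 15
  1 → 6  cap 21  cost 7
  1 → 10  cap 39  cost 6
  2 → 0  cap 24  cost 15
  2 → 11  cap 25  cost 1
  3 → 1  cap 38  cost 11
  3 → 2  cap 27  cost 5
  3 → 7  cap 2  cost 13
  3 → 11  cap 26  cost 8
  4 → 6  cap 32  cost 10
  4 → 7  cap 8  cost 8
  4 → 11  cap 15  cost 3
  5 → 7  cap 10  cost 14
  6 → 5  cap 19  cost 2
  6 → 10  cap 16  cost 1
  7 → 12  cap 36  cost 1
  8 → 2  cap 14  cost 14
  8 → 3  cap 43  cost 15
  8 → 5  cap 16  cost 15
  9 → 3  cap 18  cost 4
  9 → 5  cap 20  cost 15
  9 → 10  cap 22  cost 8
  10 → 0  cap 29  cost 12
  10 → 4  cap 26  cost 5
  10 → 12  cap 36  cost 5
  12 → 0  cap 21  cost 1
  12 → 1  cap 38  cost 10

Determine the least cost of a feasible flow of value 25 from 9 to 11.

shortest-cost path #1: 9→3→2→11 push 18 @ unit cost 10 (adds 180)
shortest-cost path #2: 9→10→4→11 push 7 @ unit cost 16 (adds 112)
total cost = 292

Minimum cost for 25 units: 292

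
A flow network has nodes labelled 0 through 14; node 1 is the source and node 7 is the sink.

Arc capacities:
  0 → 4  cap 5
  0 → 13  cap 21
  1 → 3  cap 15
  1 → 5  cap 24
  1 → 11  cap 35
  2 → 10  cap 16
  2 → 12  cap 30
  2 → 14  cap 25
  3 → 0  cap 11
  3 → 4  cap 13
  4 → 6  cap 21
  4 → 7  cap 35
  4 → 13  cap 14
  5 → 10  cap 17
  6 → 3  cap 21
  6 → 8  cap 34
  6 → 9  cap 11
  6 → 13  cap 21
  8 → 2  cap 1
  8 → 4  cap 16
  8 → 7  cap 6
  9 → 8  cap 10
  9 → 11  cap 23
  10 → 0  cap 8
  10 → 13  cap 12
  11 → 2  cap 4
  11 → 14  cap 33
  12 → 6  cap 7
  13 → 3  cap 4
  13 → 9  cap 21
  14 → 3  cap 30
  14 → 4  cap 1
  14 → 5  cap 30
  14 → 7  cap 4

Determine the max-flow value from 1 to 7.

augment #1: 1→3→4→7 bottleneck 13, total now 13
augment #2: 1→11→14→7 bottleneck 4, total now 17
augment #3: 1→3→0→4→7 bottleneck 2, total now 19
augment #4: 1→11→14→4→7 bottleneck 1, total now 20
augment #5: 1→5→10→0→4→7 bottleneck 3, total now 23
augment #6: 1→5→10→13→9→8→7 bottleneck 6, total now 29
augment #7: 1→5→10→13→9→8→4→7 bottleneck 4, total now 33
augment #8: 1→11→2→12→6→8→4→7 bottleneck 4, total now 37

Maximum flow value: 37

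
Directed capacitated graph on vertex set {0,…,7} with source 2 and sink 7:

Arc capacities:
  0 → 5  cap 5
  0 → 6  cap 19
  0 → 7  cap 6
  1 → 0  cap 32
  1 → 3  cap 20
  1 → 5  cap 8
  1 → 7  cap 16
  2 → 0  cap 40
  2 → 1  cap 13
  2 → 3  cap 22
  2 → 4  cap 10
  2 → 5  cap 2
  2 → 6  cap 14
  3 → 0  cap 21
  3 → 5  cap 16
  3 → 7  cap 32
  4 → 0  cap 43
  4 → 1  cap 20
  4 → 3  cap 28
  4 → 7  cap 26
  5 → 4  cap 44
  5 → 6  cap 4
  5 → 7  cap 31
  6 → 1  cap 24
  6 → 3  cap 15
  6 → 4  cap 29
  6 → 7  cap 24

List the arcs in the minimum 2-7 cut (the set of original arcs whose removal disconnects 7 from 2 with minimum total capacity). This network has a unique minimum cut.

augment #1: 2→0→7 push 6
augment #2: 2→1→7 push 13
augment #3: 2→3→7 push 22
augment #4: 2→4→7 push 10
augment #5: 2→5→7 push 2
augment #6: 2→6→7 push 14
augment #7: 2→0→5→7 push 5
augment #8: 2→0→6→7 push 10
augment #9: 2→0→6→1→7 push 3
augment #10: 2→0→6→3→7 push 6
max flow = 91; residual-reachable set from 2 gives S-side
cut edges (S→T): {(0,5), (0,6), (0,7), (2,1), (2,3), (2,4), (2,5), (2,6)} total cap 91

Min-cut arcs: {(0,5), (0,6), (0,7), (2,1), (2,3), (2,4), (2,5), (2,6)} (total capacity 91)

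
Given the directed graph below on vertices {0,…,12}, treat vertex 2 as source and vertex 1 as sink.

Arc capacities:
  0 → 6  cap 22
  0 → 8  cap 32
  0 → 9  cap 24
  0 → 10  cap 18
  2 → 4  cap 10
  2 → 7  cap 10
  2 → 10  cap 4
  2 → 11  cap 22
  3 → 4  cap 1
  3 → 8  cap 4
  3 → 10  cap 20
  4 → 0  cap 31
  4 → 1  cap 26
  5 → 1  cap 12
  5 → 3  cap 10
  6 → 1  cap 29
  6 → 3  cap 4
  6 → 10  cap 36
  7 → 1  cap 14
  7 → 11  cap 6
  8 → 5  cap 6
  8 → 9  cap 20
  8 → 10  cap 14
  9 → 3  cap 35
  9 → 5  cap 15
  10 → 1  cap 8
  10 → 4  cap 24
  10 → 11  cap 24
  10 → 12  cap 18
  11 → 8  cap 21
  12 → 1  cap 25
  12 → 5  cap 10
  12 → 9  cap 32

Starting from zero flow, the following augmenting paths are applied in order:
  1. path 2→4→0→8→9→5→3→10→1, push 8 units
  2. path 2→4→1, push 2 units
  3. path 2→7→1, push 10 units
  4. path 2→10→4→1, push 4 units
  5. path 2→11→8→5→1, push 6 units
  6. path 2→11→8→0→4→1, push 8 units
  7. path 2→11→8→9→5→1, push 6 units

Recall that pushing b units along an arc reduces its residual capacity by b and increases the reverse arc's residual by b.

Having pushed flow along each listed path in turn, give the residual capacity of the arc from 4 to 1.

Residual capacity of (4,1): 12

after path 1 (2→4→0→8→9→5→3→10→1, push 8): res(4,1)=26
after path 2 (2→4→1, push 2): res(4,1)=24
after path 3 (2→7→1, push 10): res(4,1)=24
after path 4 (2→10→4→1, push 4): res(4,1)=20
after path 5 (2→11→8→5→1, push 6): res(4,1)=20
after path 6 (2→11→8→0→4→1, push 8): res(4,1)=12
after path 7 (2→11→8→9→5→1, push 6): res(4,1)=12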